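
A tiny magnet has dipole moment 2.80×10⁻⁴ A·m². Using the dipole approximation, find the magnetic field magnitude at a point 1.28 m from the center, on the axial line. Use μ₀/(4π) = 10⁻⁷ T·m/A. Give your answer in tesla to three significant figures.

On axis B = (μ₀/4π)·2m/r³.
B = 2·(10⁻⁷)·(2.80×10⁻⁴) / (1.28)³ = 2.670×10⁻¹¹ T.

B ≈ 2.67×10⁻¹¹ T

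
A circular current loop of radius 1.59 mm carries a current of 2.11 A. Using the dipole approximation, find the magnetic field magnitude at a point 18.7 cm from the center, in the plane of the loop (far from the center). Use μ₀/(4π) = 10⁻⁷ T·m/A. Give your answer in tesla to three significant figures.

B ≈ 2.56×10⁻¹⁰ T

Magnetic moment m = IA = Iπa² = (2.11)·π·(0.00159)² = 1.676×10⁻⁵ A·m².
In the equatorial plane B = (μ₀/4π)·m/r³ (half the axial value).
B = (10⁻⁷)·(1.676×10⁻⁵) / (0.187)³ = 2.563×10⁻¹⁰ T.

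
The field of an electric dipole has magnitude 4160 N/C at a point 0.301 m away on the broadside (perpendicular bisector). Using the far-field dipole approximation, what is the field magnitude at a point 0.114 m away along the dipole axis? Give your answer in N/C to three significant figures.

E ≈ 1.53×10⁵ N/C

Dipole fields scale as 1/r³ in the far field.
The axial field is twice the equatorial field at the same r, so the geometry factor is 2/1.
E₂ = E₁ · (2/1) · (r₁/r₂)³ = 4160 · 2 · (0.301/0.114)³.
(r₁/r₂)³ = (2.64)³ = 18.41.
E₂ ≈ 1.531×10⁵ N/C.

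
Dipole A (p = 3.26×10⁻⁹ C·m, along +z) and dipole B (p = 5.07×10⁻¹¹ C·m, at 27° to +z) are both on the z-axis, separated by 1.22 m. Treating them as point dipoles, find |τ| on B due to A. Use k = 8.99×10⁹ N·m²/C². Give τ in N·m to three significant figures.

The second dipole sits on the axis of the first, so the field there is axial: E₁ = 2kp₁/r³ along +z.
E₁ = 2(8.99×10⁹)(3.26×10⁻⁹)/(1.22)³ = 32.28 N/C.
Torque on the second dipole: τ = p₂ E₁ sinθ.
τ = (5.07×10⁻¹¹)(32.28)·sin27° = 7.430×10⁻¹⁰ N·m.

τ ≈ 7.43×10⁻¹⁰ N·m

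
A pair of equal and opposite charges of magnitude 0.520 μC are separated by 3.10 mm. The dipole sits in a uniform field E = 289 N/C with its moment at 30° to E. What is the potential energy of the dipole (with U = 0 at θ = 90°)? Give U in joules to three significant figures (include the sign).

Dipole moment p = qd = (5.20×10⁻⁷ C)(0.00310 m) = 1.612×10⁻⁹ C·m.
U = −p·E = −pE cosθ.
U = −(1.612×10⁻⁹)(289)·cos30° = -4.035×10⁻⁷ J.

U ≈ -4.03×10⁻⁷ J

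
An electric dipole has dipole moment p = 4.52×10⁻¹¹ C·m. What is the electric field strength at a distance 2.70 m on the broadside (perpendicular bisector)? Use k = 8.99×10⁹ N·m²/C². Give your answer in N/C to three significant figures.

In the equatorial plane E = kp/r³.
E = (8.99×10⁹)(4.52×10⁻¹¹) / (2.70)³ = 0.02064 N/C.

E ≈ 0.0206 N/C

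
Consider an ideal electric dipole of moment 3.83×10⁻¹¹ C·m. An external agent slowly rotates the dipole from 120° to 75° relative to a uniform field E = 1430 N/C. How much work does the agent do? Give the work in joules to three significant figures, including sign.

W ≈ -4.16×10⁻⁸ J

W_ext = ΔU = U(θ₂) − U(θ₁) = −pE cosθ₂ − (−pE cosθ₁) = pE(cosθ₁ − cosθ₂).
W = (3.83×10⁻¹¹)(1430)·(cos120° − cos75°) = (5.477×10⁻⁸)·(-0.7588) = -4.156×10⁻⁸ J.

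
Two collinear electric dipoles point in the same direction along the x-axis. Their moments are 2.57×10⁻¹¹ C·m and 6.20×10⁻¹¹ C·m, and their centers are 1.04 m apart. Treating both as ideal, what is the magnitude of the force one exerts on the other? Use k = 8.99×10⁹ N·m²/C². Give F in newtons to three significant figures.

On-axis field of dipole 1 at distance r: E = 2kp₁/r³. Force on dipole 2 is F = p₂·dE/dr (gradient along axis).
dE/dr = −6kp₁/r⁴, so |F| = 6kp₁p₂/r⁴ (attractive for aligned moments).
F = 6(8.99×10⁹)(2.57×10⁻¹¹)(6.20×10⁻¹¹)/(1.04)⁴ = 7.347×10⁻¹¹ N.

F ≈ 7.35×10⁻¹¹ N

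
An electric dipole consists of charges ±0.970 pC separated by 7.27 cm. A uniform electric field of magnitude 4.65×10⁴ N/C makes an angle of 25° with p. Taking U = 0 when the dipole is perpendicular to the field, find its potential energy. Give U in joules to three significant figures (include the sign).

U ≈ -2.97×10⁻⁹ J

Dipole moment p = qd = (9.70×10⁻¹³ C)(0.0727 m) = 7.052×10⁻¹⁴ C·m.
U = −p·E = −pE cosθ.
U = −(7.052×10⁻¹⁴)(4.65×10⁴)·cos25° = -2.972×10⁻⁹ J.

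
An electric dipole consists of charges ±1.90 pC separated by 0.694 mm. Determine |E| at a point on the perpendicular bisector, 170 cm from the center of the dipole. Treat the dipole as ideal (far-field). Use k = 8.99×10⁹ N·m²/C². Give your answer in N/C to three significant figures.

Dipole moment p = qd = (1.90×10⁻¹² C)(6.94×10⁻⁴ m) = 1.319×10⁻¹⁵ C·m.
In the equatorial plane E = kp/r³.
E = (8.99×10⁹)(1.319×10⁻¹⁵) / (1.70)³ = 2.414×10⁻⁶ N/C.

E ≈ 2.41×10⁻⁶ N/C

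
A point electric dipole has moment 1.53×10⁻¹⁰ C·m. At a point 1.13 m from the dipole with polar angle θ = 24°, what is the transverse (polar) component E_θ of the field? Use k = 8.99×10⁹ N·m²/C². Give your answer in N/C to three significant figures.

For a dipole, E_θ = (kp sinθ)/r³.
kp/r³ = (8.99×10⁹)(1.53×10⁻¹⁰)/(1.13)³ = 0.9533 N/C.
E_θ = 0.9533·sin24° = 0.3877 N/C.

E_θ ≈ 0.388 N/C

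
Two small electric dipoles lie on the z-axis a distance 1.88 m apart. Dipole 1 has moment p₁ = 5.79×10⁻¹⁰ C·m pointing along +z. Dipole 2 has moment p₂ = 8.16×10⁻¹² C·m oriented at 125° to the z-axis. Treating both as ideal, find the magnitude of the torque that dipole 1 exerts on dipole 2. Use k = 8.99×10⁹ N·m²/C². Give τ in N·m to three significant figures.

τ ≈ 1.05×10⁻¹¹ N·m

The second dipole sits on the axis of the first, so the field there is axial: E₁ = 2kp₁/r³ along +z.
E₁ = 2(8.99×10⁹)(5.79×10⁻¹⁰)/(1.88)³ = 1.567 N/C.
Torque on the second dipole: τ = p₂ E₁ sinθ.
τ = (8.16×10⁻¹²)(1.567)·sin125° = 1.047×10⁻¹¹ N·m.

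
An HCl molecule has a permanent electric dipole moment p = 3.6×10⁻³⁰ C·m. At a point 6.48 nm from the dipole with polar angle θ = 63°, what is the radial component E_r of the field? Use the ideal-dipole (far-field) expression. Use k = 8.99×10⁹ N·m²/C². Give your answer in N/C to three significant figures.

E_r ≈ 1.08×10⁵ N/C

For a dipole, E_r = (2kp cosθ)/r³.
kp/r³ = (8.99×10⁹)(3.60×10⁻³⁰)/(6.48×10⁻⁹)³ = 1.189×10⁵ N/C.
E_r = 2·1.189×10⁵·cos63° = 1.080×10⁵ N/C.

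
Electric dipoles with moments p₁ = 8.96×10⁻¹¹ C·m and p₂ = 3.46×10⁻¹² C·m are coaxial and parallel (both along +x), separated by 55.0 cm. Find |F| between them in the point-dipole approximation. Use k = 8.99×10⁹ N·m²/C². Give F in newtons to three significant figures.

On-axis field of dipole 1 at distance r: E = 2kp₁/r³. Force on dipole 2 is F = p₂·dE/dr (gradient along axis).
dE/dr = −6kp₁/r⁴, so |F| = 6kp₁p₂/r⁴ (attractive for aligned moments).
F = 6(8.99×10⁹)(8.96×10⁻¹¹)(3.46×10⁻¹²)/(0.550)⁴ = 1.827×10⁻¹⁰ N.

F ≈ 1.83×10⁻¹⁰ N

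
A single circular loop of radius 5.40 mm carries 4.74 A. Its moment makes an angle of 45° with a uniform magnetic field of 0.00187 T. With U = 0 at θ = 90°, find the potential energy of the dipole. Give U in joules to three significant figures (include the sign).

Magnetic moment m = IA = Iπa² = (4.74)·π·(0.00540)² = 4.342×10⁻⁴ A·m².
U = −m·B = −mB cosθ.
U = −(4.342×10⁻⁴)(0.00187)·cos45° = -5.741×10⁻⁷ J.

U ≈ -5.74×10⁻⁷ J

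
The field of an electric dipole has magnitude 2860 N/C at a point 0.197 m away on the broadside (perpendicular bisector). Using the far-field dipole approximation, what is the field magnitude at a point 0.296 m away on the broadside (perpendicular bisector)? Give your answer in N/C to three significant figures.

E ≈ 843 N/C

Dipole fields scale as 1/r³ in the far field; the geometry is the same at both points.
E₂ = E₁ · (r₁/r₂)³ = 2860 · (0.197/0.296)³.
(r₁/r₂)³ = (0.6655)³ = 0.2948.
E₂ ≈ 843.1 N/C.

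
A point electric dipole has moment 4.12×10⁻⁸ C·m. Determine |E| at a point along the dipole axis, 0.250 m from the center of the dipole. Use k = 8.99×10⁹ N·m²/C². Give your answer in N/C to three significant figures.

E ≈ 4.74×10⁴ N/C

On the dipole axis E = 2kp/r³.
E = 2·(8.99×10⁹)(4.12×10⁻⁸) / (0.250)³ = 4.741×10⁴ N/C.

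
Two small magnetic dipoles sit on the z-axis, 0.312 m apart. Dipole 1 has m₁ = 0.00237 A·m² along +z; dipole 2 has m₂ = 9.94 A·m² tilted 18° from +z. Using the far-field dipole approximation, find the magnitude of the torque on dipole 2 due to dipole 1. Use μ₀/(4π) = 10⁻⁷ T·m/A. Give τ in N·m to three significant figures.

τ ≈ 4.79×10⁻⁸ N·m

Dipole B is on the axis of dipole A, so B₁ there is axial: B₁ = (μ₀/4π)·2m₁/r³ along +z.
B₁ = 2(10⁻⁷)(0.00237)/(0.312)³ = 1.561×10⁻⁸ T.
τ = m₂ B₁ sinθ.
τ = (9.94)(1.561×10⁻⁸)·sin18° = 4.794×10⁻⁸ N·m.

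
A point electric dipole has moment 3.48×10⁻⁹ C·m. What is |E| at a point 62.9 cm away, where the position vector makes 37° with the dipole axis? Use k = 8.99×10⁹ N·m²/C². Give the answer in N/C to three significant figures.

At angle θ the dipole field magnitude is E = (kp/r³)·√(1 + 3cos²θ).
kp/r³ = (8.99×10⁹)(3.48×10⁻⁹) / (0.629)³ = 125.7 N/C.
√(1 + 3cos²37°) = √(1 + 3·0.6378) = √2.9135 ≈ 1.7069.
E ≈ 125.7 × 1.707 = 214.6 N/C.

E ≈ 215 N/C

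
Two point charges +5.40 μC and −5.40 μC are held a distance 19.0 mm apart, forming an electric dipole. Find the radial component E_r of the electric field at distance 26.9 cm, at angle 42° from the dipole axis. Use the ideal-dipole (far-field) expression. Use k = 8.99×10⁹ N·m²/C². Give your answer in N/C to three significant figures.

E_r ≈ 7.04×10⁴ N/C

Dipole moment p = qd = (5.40×10⁻⁶ C)(0.0190 m) = 1.026×10⁻⁷ C·m.
For a dipole, E_r = (2kp cosθ)/r³.
kp/r³ = (8.99×10⁹)(1.026×10⁻⁷)/(0.269)³ = 4.739×10⁴ N/C.
E_r = 2·4.739×10⁴·cos42° = 7.043×10⁴ N/C.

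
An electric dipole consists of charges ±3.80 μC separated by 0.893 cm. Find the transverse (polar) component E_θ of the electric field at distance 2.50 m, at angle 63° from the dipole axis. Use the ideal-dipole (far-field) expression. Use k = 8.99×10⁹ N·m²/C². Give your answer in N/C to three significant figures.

E_θ ≈ 17.4 N/C

Dipole moment p = qd = (3.80×10⁻⁶ C)(0.00893 m) = 3.393×10⁻⁸ C·m.
For a dipole, E_θ = (kp sinθ)/r³.
kp/r³ = (8.99×10⁹)(3.393×10⁻⁸)/(2.50)³ = 19.52 N/C.
E_θ = 19.52·sin63° = 17.39 N/C.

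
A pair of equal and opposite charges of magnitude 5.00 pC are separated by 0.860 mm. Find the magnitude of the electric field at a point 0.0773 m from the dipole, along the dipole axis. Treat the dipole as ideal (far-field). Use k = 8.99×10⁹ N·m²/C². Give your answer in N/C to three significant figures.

Dipole moment p = qd = (5.00×10⁻¹² C)(8.60×10⁻⁴ m) = 4.30×10⁻¹⁵ C·m.
On the dipole axis E = 2kp/r³.
E = 2·(8.99×10⁹)(4.30×10⁻¹⁵) / (0.0773)³ = 0.1674 N/C.

E ≈ 0.167 N/C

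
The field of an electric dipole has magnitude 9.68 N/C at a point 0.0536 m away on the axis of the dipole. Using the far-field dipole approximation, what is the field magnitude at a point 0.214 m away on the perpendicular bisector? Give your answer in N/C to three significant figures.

Dipole fields scale as 1/r³ in the far field.
The axial field is twice the equatorial field at the same r, so the geometry factor is 1/2.
E₂ = E₁ · (1/2) · (r₁/r₂)³ = 9.68 · 0.5 · (0.0536/0.214)³.
(r₁/r₂)³ = (0.2505)³ = 0.01571.
E₂ ≈ 0.07605 N/C.

E ≈ 0.0760 N/C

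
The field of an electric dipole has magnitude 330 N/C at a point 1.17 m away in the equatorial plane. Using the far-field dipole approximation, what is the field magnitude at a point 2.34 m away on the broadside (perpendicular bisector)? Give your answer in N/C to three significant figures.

Dipole fields scale as 1/r³ in the far field; the geometry is the same at both points.
E₂ = E₁ · (r₁/r₂)³ = 330 · (1.17/2.34)³.
(r₁/r₂)³ = (0.5)³ = 0.125.
E₂ ≈ 41.25 N/C.

E ≈ 41.2 N/C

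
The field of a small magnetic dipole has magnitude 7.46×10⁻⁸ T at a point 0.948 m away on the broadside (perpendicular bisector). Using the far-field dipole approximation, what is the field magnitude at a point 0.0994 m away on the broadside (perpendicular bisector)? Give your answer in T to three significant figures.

B ≈ 6.47×10⁻⁵ T

Dipole fields scale as 1/r³ in the far field; the geometry is the same at both points.
B₂ = B₁ · (r₁/r₂)³ = 7.46×10⁻⁸ · (0.948/0.0994)³.
(r₁/r₂)³ = (9.537)³ = 867.5.
B₂ ≈ 6.471×10⁻⁵ T.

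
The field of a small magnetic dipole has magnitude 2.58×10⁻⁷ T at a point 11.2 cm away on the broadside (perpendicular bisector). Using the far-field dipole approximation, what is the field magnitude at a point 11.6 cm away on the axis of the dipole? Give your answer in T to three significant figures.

B ≈ 4.64×10⁻⁷ T

Dipole fields scale as 1/r³ in the far field.
The axial field is twice the equatorial field at the same r, so the geometry factor is 2/1.
B₂ = B₁ · (2/1) · (r₁/r₂)³ = 2.58×10⁻⁷ · 2 · (11.2/11.6)³.
(r₁/r₂)³ = (0.9655)³ = 0.9001.
B₂ ≈ 4.644×10⁻⁷ T.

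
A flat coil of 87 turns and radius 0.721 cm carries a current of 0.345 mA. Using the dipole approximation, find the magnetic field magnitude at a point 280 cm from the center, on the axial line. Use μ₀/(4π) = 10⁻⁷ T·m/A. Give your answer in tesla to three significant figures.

B ≈ 4.47×10⁻¹⁴ T

m = NIA = NIπa² = 87·(3.45×10⁻⁴)·π·(0.00721)² = 4.902×10⁻⁶ A·m².
On axis B = (μ₀/4π)·2m/r³.
B = 2·(10⁻⁷)·(4.902×10⁻⁶) / (2.80)³ = 4.466×10⁻¹⁴ T.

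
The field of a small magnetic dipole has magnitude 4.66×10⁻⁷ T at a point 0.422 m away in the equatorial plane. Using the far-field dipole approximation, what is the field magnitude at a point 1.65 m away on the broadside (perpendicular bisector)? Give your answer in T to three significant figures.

Dipole fields scale as 1/r³ in the far field; the geometry is the same at both points.
B₂ = B₁ · (r₁/r₂)³ = 4.66×10⁻⁷ · (0.422/1.65)³.
(r₁/r₂)³ = (0.2558)³ = 0.01673.
B₂ ≈ 7.796×10⁻⁹ T.

B ≈ 7.80×10⁻⁹ T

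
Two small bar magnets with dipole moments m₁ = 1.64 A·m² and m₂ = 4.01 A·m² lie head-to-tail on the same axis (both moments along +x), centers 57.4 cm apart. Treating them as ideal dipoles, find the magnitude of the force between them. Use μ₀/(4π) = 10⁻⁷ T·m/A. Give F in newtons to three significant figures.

F ≈ 3.63×10⁻⁵ N

On-axis B of dipole 1: B = (μ₀/4π)·2m₁/r³. Force on dipole 2: F = m₂·dB/dr.
dB/dr = −(μ₀/4π)·6m₁/r⁴, so |F| = (μ₀/4π)·6m₁m₂/r⁴.
F = 6(10⁻⁷)(1.64)(4.01)/(0.574)⁴ = 3.635×10⁻⁵ N.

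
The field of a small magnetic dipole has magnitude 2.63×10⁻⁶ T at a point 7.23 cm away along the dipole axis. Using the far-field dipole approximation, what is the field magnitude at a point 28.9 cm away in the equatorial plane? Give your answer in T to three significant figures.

B ≈ 2.06×10⁻⁸ T

Dipole fields scale as 1/r³ in the far field.
The axial field is twice the equatorial field at the same r, so the geometry factor is 1/2.
B₂ = B₁ · (1/2) · (r₁/r₂)³ = 2.63×10⁻⁶ · 0.5 · (7.23/28.9)³.
(r₁/r₂)³ = (0.2502)³ = 0.01566.
B₂ ≈ 2.059×10⁻⁸ T.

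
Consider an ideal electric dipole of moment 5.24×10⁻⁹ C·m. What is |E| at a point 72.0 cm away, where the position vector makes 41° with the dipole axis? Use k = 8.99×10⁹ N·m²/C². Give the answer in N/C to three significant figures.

At angle θ the dipole field magnitude is E = (kp/r³)·√(1 + 3cos²θ).
kp/r³ = (8.99×10⁹)(5.24×10⁻⁹) / (0.720)³ = 126.2 N/C.
√(1 + 3cos²41°) = √(1 + 3·0.5696) = √2.7088 ≈ 1.6458.
E ≈ 126.2 × 1.646 = 207.7 N/C.

E ≈ 208 N/C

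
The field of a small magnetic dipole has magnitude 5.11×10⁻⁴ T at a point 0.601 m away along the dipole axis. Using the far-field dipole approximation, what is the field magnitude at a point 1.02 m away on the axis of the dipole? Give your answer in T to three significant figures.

Dipole fields scale as 1/r³ in the far field; the geometry is the same at both points.
B₂ = B₁ · (r₁/r₂)³ = 5.11×10⁻⁴ · (0.601/1.02)³.
(r₁/r₂)³ = (0.5892)³ = 0.2046.
B₂ ≈ 1.045×10⁻⁴ T.

B ≈ 1.05×10⁻⁴ T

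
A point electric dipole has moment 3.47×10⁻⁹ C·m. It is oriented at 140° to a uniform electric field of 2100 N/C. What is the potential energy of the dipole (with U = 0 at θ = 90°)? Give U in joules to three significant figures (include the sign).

U = −p·E = −pE cosθ.
U = −(3.47×10⁻⁹)(2100)·cos140° = 5.582×10⁻⁶ J.

U ≈ 5.58×10⁻⁶ J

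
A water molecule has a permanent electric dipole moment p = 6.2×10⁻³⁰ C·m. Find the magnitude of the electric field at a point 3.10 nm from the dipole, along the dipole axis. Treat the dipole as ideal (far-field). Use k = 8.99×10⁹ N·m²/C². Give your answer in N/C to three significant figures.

E ≈ 3.74×10⁶ N/C

On the dipole axis E = 2kp/r³.
E = 2·(8.99×10⁹)(6.20×10⁻³⁰) / (3.10×10⁻⁹)³ = 3.742×10⁶ N/C.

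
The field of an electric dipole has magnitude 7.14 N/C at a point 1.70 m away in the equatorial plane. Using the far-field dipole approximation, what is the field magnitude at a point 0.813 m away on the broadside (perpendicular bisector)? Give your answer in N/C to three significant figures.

Dipole fields scale as 1/r³ in the far field; the geometry is the same at both points.
E₂ = E₁ · (r₁/r₂)³ = 7.14 · (1.70/0.813)³.
(r₁/r₂)³ = (2.091)³ = 9.143.
E₂ ≈ 65.28 N/C.

E ≈ 65.3 N/C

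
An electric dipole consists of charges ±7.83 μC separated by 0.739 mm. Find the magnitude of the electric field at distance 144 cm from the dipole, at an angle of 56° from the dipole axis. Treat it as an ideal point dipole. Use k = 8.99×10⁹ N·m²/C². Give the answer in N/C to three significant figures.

Dipole moment p = qd = (7.83×10⁻⁶ C)(7.39×10⁻⁴ m) = 5.786×10⁻⁹ C·m.
At angle θ the dipole field magnitude is E = (kp/r³)·√(1 + 3cos²θ).
kp/r³ = (8.99×10⁹)(5.786×10⁻⁹) / (1.44)³ = 17.42 N/C.
√(1 + 3cos²56°) = √(1 + 3·0.3127) = √1.9381 ≈ 1.3922.
E ≈ 17.42 × 1.392 = 24.25 N/C.

E ≈ 24.3 N/C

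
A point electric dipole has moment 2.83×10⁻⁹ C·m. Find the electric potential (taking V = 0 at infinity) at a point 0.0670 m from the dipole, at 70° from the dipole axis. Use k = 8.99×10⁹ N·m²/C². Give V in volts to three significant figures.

The dipole potential is V = kp cosθ / r².
V = (8.99×10⁹)(2.83×10⁻⁹)·cos70° / (0.0670)² = 1938 V.

V ≈ 1940 V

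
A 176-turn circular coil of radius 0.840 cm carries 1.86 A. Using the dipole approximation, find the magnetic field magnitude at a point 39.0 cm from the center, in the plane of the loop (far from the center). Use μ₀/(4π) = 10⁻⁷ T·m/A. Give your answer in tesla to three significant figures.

m = NIA = NIπa² = 176·(1.86)·π·(0.00840)² = 0.07257 A·m².
In the equatorial plane B = (μ₀/4π)·m/r³ (half the axial value).
B = (10⁻⁷)·(0.07257) / (0.390)³ = 1.223×10⁻⁷ T.

B ≈ 1.22×10⁻⁷ T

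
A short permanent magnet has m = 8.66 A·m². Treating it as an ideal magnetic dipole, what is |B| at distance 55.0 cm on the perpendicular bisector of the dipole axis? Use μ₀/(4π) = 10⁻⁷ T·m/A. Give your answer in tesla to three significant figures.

B ≈ 5.21×10⁻⁶ T

In the equatorial plane B = (μ₀/4π)·m/r³ (half the axial value).
B = (10⁻⁷)·(8.66) / (0.550)³ = 5.205×10⁻⁶ T.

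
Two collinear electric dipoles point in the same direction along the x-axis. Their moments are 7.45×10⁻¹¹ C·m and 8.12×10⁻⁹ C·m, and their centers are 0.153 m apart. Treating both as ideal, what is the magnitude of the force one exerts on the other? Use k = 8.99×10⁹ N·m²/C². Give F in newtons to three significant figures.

F ≈ 5.95×10⁻⁵ N

On-axis field of dipole 1 at distance r: E = 2kp₁/r³. Force on dipole 2 is F = p₂·dE/dr (gradient along axis).
dE/dr = −6kp₁/r⁴, so |F| = 6kp₁p₂/r⁴ (attractive for aligned moments).
F = 6(8.99×10⁹)(7.45×10⁻¹¹)(8.12×10⁻⁹)/(0.153)⁴ = 5.955×10⁻⁵ N.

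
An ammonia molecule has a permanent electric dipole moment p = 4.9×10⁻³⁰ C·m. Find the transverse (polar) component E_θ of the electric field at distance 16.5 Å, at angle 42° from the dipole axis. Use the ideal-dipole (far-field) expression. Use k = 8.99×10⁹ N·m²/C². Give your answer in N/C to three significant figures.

For a dipole, E_θ = (kp sinθ)/r³.
kp/r³ = (8.99×10⁹)(4.90×10⁻³⁰)/(1.65×10⁻⁹)³ = 9.806×10⁶ N/C.
E_θ = 9.806×10⁶·sin42° = 6.562×10⁶ N/C.

E_θ ≈ 6.56×10⁶ N/C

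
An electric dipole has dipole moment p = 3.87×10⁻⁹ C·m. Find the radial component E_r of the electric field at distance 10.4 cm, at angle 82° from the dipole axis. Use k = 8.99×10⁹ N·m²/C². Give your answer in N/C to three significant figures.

E_r ≈ 8610 N/C

For a dipole, E_r = (2kp cosθ)/r³.
kp/r³ = (8.99×10⁹)(3.87×10⁻⁹)/(0.104)³ = 3.093×10⁴ N/C.
E_r = 2·3.093×10⁴·cos82° = 8609 N/C.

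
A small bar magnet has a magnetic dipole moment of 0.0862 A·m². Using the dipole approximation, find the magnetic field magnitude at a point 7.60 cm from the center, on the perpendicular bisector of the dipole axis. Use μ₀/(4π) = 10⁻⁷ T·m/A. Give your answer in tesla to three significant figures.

B ≈ 1.96×10⁻⁵ T

In the equatorial plane B = (μ₀/4π)·m/r³ (half the axial value).
B = (10⁻⁷)·(0.0862) / (0.0760)³ = 1.964×10⁻⁵ T.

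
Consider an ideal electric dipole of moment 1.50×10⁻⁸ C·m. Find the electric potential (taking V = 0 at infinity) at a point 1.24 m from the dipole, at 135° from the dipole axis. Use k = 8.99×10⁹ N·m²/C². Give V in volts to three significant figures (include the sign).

V ≈ -62.0 V

The dipole potential is V = kp cosθ / r².
V = (8.99×10⁹)(1.50×10⁻⁸)·cos135° / (1.24)² = -62.01 V.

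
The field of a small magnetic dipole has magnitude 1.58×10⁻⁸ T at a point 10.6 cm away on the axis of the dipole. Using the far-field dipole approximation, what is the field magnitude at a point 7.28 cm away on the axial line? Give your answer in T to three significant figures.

B ≈ 4.88×10⁻⁸ T

Dipole fields scale as 1/r³ in the far field; the geometry is the same at both points.
B₂ = B₁ · (r₁/r₂)³ = 1.58×10⁻⁸ · (10.6/7.28)³.
(r₁/r₂)³ = (1.456)³ = 3.087.
B₂ ≈ 4.877×10⁻⁸ T.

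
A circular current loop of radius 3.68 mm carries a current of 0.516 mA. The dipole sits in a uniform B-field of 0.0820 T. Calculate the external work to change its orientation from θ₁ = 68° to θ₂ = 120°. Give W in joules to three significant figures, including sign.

W ≈ 1.57×10⁻⁹ J

Magnetic moment m = IA = Iπa² = (5.16×10⁻⁴)·π·(0.00368)² = 2.195×10⁻⁸ A·m².
W_ext = ΔU = −mB cosθ₂ + mB cosθ₁ = mB(cosθ₁ − cosθ₂).
W = (2.195×10⁻⁸)(0.0820)·(cos68° − cos120°) = (1.800×10⁻⁹)·(+0.8746) = 1.574×10⁻⁹ J.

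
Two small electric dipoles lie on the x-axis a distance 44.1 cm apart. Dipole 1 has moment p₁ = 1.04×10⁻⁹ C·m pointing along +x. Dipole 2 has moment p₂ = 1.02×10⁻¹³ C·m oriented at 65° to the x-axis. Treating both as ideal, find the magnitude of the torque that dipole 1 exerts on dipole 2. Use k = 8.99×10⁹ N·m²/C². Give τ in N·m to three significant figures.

The second dipole sits on the axis of the first, so the field there is axial: E₁ = 2kp₁/r³ along +x.
E₁ = 2(8.99×10⁹)(1.04×10⁻⁹)/(0.441)³ = 218.0 N/C.
Torque on the second dipole: τ = p₂ E₁ sinθ.
τ = (1.02×10⁻¹³)(218.0)·sin65° = 2.016×10⁻¹¹ N·m.

τ ≈ 2.02×10⁻¹¹ N·m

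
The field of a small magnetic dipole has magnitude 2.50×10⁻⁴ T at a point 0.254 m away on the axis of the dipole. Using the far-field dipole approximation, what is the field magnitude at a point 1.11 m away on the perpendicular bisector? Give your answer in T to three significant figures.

B ≈ 1.50×10⁻⁶ T

Dipole fields scale as 1/r³ in the far field.
The axial field is twice the equatorial field at the same r, so the geometry factor is 1/2.
B₂ = B₁ · (1/2) · (r₁/r₂)³ = 2.50×10⁻⁴ · 0.5 · (0.254/1.11)³.
(r₁/r₂)³ = (0.2288)³ = 0.01198.
B₂ ≈ 1.498×10⁻⁶ T.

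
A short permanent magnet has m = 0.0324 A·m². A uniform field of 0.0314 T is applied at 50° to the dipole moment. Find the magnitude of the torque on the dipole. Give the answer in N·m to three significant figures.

τ ≈ 7.79×10⁻⁴ N·m

Torque on a magnetic dipole: τ = mB sinθ.
τ = (0.0324)(0.0314)·sin50° = 7.793×10⁻⁴ N·m.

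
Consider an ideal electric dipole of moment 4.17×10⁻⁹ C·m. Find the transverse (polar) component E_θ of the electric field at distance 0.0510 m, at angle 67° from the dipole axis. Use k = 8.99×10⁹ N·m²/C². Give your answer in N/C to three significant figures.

E_θ ≈ 2.60×10⁵ N/C

For a dipole, E_θ = (kp sinθ)/r³.
kp/r³ = (8.99×10⁹)(4.17×10⁻⁹)/(0.0510)³ = 2.826×10⁵ N/C.
E_θ = 2.826×10⁵·sin67° = 2.601×10⁵ N/C.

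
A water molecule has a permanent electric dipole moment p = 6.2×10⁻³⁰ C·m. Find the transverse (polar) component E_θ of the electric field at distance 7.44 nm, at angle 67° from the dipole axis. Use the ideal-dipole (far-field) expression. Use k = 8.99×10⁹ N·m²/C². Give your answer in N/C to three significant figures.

For a dipole, E_θ = (kp sinθ)/r³.
kp/r³ = (8.99×10⁹)(6.20×10⁻³⁰)/(7.44×10⁻⁹)³ = 1.353×10⁵ N/C.
E_θ = 1.353×10⁵·sin67° = 1.246×10⁵ N/C.

E_θ ≈ 1.25×10⁵ N/C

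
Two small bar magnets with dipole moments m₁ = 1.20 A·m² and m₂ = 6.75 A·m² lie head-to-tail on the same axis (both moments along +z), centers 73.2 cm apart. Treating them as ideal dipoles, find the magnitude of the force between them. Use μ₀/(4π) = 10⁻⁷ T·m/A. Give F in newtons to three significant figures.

F ≈ 1.69×10⁻⁵ N

On-axis B of dipole 1: B = (μ₀/4π)·2m₁/r³. Force on dipole 2: F = m₂·dB/dr.
dB/dr = −(μ₀/4π)·6m₁/r⁴, so |F| = (μ₀/4π)·6m₁m₂/r⁴.
F = 6(10⁻⁷)(1.20)(6.75)/(0.732)⁴ = 1.693×10⁻⁵ N.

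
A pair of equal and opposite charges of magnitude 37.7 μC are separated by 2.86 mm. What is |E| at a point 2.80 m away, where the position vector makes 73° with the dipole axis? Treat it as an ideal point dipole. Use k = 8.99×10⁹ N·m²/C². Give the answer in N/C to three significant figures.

Dipole moment p = qd = (3.77×10⁻⁵ C)(0.00286 m) = 1.078×10⁻⁷ C·m.
At angle θ the dipole field magnitude is E = (kp/r³)·√(1 + 3cos²θ).
kp/r³ = (8.99×10⁹)(1.078×10⁻⁷) / (2.80)³ = 44.15 N/C.
√(1 + 3cos²73°) = √(1 + 3·0.0855) = √1.2564 ≈ 1.1209.
E ≈ 44.15 × 1.121 = 49.49 N/C.

E ≈ 49.5 N/C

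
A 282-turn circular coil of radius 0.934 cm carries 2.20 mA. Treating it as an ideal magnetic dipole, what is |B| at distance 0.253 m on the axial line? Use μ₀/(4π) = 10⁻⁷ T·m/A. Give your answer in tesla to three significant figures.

B ≈ 2.10×10⁻⁹ T

m = NIA = NIπa² = 282·(0.00220)·π·(0.00934)² = 1.70×10⁻⁴ A·m².
On axis B = (μ₀/4π)·2m/r³.
B = 2·(10⁻⁷)·(1.70×10⁻⁴) / (0.253)³ = 2.100×10⁻⁹ T.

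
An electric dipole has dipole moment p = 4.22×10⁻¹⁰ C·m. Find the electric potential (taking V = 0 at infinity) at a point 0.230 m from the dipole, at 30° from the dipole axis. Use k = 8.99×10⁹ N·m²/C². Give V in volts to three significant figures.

V ≈ 62.1 V

The dipole potential is V = kp cosθ / r².
V = (8.99×10⁹)(4.22×10⁻¹⁰)·cos30° / (0.230)² = 62.11 V.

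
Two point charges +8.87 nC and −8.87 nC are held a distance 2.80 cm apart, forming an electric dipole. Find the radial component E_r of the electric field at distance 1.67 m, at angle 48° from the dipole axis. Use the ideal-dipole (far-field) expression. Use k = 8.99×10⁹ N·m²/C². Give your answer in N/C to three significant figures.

E_r ≈ 0.642 N/C

Dipole moment p = qd = (8.87×10⁻⁹ C)(0.0280 m) = 2.484×10⁻¹⁰ C·m.
For a dipole, E_r = (2kp cosθ)/r³.
kp/r³ = (8.99×10⁹)(2.484×10⁻¹⁰)/(1.67)³ = 0.4795 N/C.
E_r = 2·0.4795·cos48° = 0.6417 N/C.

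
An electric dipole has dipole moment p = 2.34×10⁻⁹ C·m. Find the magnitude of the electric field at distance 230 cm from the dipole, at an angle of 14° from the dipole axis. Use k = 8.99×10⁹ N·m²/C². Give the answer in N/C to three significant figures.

E ≈ 3.38 N/C

At angle θ the dipole field magnitude is E = (kp/r³)·√(1 + 3cos²θ).
kp/r³ = (8.99×10⁹)(2.34×10⁻⁹) / (2.30)³ = 1.729 N/C.
√(1 + 3cos²14°) = √(1 + 3·0.9415) = √3.8244 ≈ 1.9556.
E ≈ 1.729 × 1.956 = 3.381 N/C.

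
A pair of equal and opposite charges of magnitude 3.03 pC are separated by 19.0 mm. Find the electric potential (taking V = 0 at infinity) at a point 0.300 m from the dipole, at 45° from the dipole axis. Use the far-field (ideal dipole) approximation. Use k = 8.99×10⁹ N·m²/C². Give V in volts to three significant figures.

Dipole moment p = qd = (3.03×10⁻¹² C)(0.0190 m) = 5.757×10⁻¹⁴ C·m.
The dipole potential is V = kp cosθ / r².
V = (8.99×10⁹)(5.757×10⁻¹⁴)·cos45° / (0.300)² = 0.004066 V.

V ≈ 0.00407 V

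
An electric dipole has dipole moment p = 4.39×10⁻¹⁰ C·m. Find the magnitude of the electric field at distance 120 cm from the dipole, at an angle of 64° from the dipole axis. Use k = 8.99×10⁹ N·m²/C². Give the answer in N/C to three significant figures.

At angle θ the dipole field magnitude is E = (kp/r³)·√(1 + 3cos²θ).
kp/r³ = (8.99×10⁹)(4.39×10⁻¹⁰) / (1.20)³ = 2.284 N/C.
√(1 + 3cos²64°) = √(1 + 3·0.1922) = √1.5765 ≈ 1.2556.
E ≈ 2.284 × 1.256 = 2.868 N/C.

E ≈ 2.87 N/C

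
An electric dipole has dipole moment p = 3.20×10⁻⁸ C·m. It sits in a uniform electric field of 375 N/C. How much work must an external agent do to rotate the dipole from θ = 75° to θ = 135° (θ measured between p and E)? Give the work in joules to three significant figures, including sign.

W_ext = ΔU = U(θ₂) − U(θ₁) = −pE cosθ₂ − (−pE cosθ₁) = pE(cosθ₁ − cosθ₂).
W = (3.20×10⁻⁸)(375)·(cos75° − cos135°) = (1.200×10⁻⁵)·(+0.9659) = 1.159×10⁻⁵ J.

W ≈ 1.16×10⁻⁵ J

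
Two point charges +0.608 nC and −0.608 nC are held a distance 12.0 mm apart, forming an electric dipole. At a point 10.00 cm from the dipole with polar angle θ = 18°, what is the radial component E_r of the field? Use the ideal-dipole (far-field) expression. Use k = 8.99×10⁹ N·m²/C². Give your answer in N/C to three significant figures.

E_r ≈ 125 N/C

Dipole moment p = qd = (6.08×10⁻¹⁰ C)(0.0120 m) = 7.296×10⁻¹² C·m.
For a dipole, E_r = (2kp cosθ)/r³.
kp/r³ = (8.99×10⁹)(7.296×10⁻¹²)/(0.100)³ = 65.59 N/C.
E_r = 2·65.59·cos18° = 124.8 N/C.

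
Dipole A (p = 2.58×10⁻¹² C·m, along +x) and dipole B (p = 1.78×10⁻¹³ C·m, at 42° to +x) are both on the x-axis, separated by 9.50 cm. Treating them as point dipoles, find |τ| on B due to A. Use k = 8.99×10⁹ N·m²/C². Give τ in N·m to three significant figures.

τ ≈ 6.44×10⁻¹² N·m

The second dipole sits on the axis of the first, so the field there is axial: E₁ = 2kp₁/r³ along +x.
E₁ = 2(8.99×10⁹)(2.58×10⁻¹²)/(0.0950)³ = 54.11 N/C.
Torque on the second dipole: τ = p₂ E₁ sinθ.
τ = (1.78×10⁻¹³)(54.11)·sin42° = 6.444×10⁻¹² N·m.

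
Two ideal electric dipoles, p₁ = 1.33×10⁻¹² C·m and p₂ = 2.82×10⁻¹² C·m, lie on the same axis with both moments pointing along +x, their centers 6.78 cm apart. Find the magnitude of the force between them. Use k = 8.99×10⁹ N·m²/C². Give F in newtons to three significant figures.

On-axis field of dipole 1 at distance r: E = 2kp₁/r³. Force on dipole 2 is F = p₂·dE/dr (gradient along axis).
dE/dr = −6kp₁/r⁴, so |F| = 6kp₁p₂/r⁴ (attractive for aligned moments).
F = 6(8.99×10⁹)(1.33×10⁻¹²)(2.82×10⁻¹²)/(0.0678)⁴ = 9.574×10⁻⁹ N.

F ≈ 9.57×10⁻⁹ N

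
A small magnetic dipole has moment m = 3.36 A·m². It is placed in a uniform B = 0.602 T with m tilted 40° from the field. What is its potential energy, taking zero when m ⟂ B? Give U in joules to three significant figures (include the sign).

U ≈ -1.55 J

U = −m·B = −mB cosθ.
U = −(3.36)(0.602)·cos40° = -1.549 J.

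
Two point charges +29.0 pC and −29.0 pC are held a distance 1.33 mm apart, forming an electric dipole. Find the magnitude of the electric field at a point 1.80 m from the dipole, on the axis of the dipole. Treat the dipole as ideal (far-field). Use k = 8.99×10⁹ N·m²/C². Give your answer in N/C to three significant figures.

Dipole moment p = qd = (2.90×10⁻¹¹ C)(0.00133 m) = 3.857×10⁻¹⁴ C·m.
On the dipole axis E = 2kp/r³.
E = 2·(8.99×10⁹)(3.857×10⁻¹⁴) / (1.80)³ = 1.189×10⁻⁴ N/C.

E ≈ 1.19×10⁻⁴ N/C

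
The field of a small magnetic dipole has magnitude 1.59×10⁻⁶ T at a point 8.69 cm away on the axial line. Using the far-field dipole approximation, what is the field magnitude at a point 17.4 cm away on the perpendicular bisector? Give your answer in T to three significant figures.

B ≈ 9.90×10⁻⁸ T

Dipole fields scale as 1/r³ in the far field.
The axial field is twice the equatorial field at the same r, so the geometry factor is 1/2.
B₂ = B₁ · (1/2) · (r₁/r₂)³ = 1.59×10⁻⁶ · 0.5 · (8.69/17.4)³.
(r₁/r₂)³ = (0.4994)³ = 0.1246.
B₂ ≈ 9.903×10⁻⁸ T.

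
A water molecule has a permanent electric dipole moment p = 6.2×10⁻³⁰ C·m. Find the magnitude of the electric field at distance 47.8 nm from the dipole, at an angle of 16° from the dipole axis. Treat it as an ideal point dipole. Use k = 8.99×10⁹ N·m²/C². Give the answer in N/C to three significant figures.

At angle θ the dipole field magnitude is E = (kp/r³)·√(1 + 3cos²θ).
kp/r³ = (8.99×10⁹)(6.20×10⁻³⁰) / (4.78×10⁻⁸)³ = 510.3 N/C.
√(1 + 3cos²16°) = √(1 + 3·0.9240) = √3.7721 ≈ 1.9422.
E ≈ 510.3 × 1.942 = 991.2 N/C.

E ≈ 991 N/C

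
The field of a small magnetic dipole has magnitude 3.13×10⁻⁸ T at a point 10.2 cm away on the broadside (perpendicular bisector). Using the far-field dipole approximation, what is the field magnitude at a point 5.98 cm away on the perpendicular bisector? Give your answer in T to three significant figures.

B ≈ 1.55×10⁻⁷ T

Dipole fields scale as 1/r³ in the far field; the geometry is the same at both points.
B₂ = B₁ · (r₁/r₂)³ = 3.13×10⁻⁸ · (10.2/5.98)³.
(r₁/r₂)³ = (1.706)³ = 4.962.
B₂ ≈ 1.553×10⁻⁷ T.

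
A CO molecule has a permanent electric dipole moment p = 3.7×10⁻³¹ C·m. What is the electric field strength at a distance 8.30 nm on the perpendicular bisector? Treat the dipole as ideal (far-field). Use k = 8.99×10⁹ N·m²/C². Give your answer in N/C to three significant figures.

E ≈ 5820 N/C

In the equatorial plane E = kp/r³.
E = (8.99×10⁹)(3.70×10⁻³¹) / (8.30×10⁻⁹)³ = 5817 N/C.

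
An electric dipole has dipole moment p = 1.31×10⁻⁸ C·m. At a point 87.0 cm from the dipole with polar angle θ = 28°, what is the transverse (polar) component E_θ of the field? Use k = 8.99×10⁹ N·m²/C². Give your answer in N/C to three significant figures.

For a dipole, E_θ = (kp sinθ)/r³.
kp/r³ = (8.99×10⁹)(1.31×10⁻⁸)/(0.870)³ = 178.8 N/C.
E_θ = 178.8·sin28° = 83.96 N/C.

E_θ ≈ 84.0 N/C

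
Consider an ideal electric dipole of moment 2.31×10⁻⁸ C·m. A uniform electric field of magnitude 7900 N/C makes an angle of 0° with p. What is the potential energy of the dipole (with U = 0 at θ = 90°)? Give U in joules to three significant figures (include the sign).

U ≈ -1.82×10⁻⁴ J

U = −p·E = −pE cosθ.
U = −(2.31×10⁻⁸)(7900)·cos0° = -1.825×10⁻⁴ J.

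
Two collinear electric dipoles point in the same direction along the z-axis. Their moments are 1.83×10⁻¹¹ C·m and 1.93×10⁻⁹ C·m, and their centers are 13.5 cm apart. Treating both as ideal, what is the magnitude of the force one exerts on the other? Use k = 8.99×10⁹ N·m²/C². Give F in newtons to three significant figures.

On-axis field of dipole 1 at distance r: E = 2kp₁/r³. Force on dipole 2 is F = p₂·dE/dr (gradient along axis).
dE/dr = −6kp₁/r⁴, so |F| = 6kp₁p₂/r⁴ (attractive for aligned moments).
F = 6(8.99×10⁹)(1.83×10⁻¹¹)(1.93×10⁻⁹)/(0.135)⁴ = 5.736×10⁻⁶ N.

F ≈ 5.74×10⁻⁶ N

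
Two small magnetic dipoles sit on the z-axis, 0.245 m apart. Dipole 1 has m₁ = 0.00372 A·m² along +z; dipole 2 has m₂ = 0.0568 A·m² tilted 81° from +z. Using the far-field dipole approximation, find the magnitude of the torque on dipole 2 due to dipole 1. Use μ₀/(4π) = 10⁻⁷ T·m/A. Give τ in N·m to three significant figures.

Dipole B is on the axis of dipole A, so B₁ there is axial: B₁ = (μ₀/4π)·2m₁/r³ along +z.
B₁ = 2(10⁻⁷)(0.00372)/(0.245)³ = 5.059×10⁻⁸ T.
τ = m₂ B₁ sinθ.
τ = (0.0568)(5.059×10⁻⁸)·sin81° = 2.838×10⁻⁹ N·m.

τ ≈ 2.84×10⁻⁹ N·m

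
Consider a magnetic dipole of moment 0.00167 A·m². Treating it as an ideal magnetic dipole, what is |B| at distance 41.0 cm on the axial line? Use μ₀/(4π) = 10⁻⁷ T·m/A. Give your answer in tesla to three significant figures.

B ≈ 4.85×10⁻⁹ T

On axis B = (μ₀/4π)·2m/r³.
B = 2·(10⁻⁷)·(0.00167) / (0.410)³ = 4.846×10⁻⁹ T.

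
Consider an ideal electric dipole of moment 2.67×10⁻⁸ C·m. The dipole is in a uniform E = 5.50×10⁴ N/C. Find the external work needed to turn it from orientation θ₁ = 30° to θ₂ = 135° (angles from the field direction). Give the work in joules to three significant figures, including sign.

W ≈ 0.00231 J

W_ext = ΔU = U(θ₂) − U(θ₁) = −pE cosθ₂ − (−pE cosθ₁) = pE(cosθ₁ − cosθ₂).
W = (2.67×10⁻⁸)(5.50×10⁴)·(cos30° − cos135°) = (0.001468)·(+1.5731) = 0.002310 J.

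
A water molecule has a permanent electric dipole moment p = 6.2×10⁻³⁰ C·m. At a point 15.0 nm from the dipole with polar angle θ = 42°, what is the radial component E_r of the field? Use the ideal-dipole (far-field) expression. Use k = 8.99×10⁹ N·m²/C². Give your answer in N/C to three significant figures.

E_r ≈ 2.45×10⁴ N/C

For a dipole, E_r = (2kp cosθ)/r³.
kp/r³ = (8.99×10⁹)(6.20×10⁻³⁰)/(1.50×10⁻⁸)³ = 1.651×10⁴ N/C.
E_r = 2·1.651×10⁴·cos42° = 2.455×10⁴ N/C.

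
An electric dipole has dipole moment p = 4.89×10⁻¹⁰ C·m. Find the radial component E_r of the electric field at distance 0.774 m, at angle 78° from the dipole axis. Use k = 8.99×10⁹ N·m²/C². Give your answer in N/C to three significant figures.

E_r ≈ 3.94 N/C

For a dipole, E_r = (2kp cosθ)/r³.
kp/r³ = (8.99×10⁹)(4.89×10⁻¹⁰)/(0.774)³ = 9.481 N/C.
E_r = 2·9.481·cos78° = 3.942 N/C.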